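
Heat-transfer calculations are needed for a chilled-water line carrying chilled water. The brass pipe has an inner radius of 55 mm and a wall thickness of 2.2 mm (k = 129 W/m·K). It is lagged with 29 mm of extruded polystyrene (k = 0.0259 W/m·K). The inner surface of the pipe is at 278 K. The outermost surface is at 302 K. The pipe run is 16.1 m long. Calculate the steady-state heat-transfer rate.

Radial resistances (cylindrical: R_cond = ln(r_o/r_i)/(2πkL), R_conv = 1/(h·2πrL)):
R_brass pipe wall = ln(57.2/55)/(2π×129×16.1) = 3.006×10^-6 K/W
R_extruded polystyrene = ln(86.2/57.2)/(2π×0.0259×16.1) = 0.1565 K/W
R_total = 0.1565 K/W
Q = ΔT/R_total = 24/0.1565

Q ≈ 153 W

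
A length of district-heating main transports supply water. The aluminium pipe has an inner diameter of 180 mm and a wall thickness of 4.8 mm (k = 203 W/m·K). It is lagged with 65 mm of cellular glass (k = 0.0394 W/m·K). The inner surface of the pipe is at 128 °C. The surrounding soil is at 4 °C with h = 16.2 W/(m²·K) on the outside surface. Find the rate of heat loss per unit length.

For a radial system each layer contributes R = ln(r_out/r_in)/(2πkL); films add R = 1/(hA).
R_aluminium pipe wall = ln(94.8/90)/(2π×203×1) = 4.074×10^-5 K/W
R_cellular glass = ln(159.8/94.8)/(2π×0.0394×1) = 2.109 K/W
R_outer film = 1/(h_o·2πr_oL) = 1/(16.2×2π×0.1598×1) = 0.06148 K/W
R_total = 2.171 K/W
Q = ΔT/R_total = 124/2.171

q′ ≈ 57.1 W/m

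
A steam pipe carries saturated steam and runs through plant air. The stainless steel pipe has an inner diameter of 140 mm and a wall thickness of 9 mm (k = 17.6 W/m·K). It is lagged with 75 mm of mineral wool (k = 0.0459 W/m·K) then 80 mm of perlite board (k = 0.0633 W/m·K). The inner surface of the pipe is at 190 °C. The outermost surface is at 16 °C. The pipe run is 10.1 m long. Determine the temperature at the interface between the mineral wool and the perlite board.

For a radial system each layer contributes R = ln(r_out/r_in)/(2πkL); films add R = 1/(hA).
R_stainless steel pipe wall = ln(79/70)/(2π×17.6×10.1) = 1.083×10^-4 K/W
R_mineral wool = ln(154/79)/(2π×0.0459×10.1) = 0.2292 K/W
R_perlite board = ln(234/154)/(2π×0.0633×10.1) = 0.1041 K/W
R_total = 0.3334 K/W
Q = ΔT/R_total = 174/0.3334
Q = 522 W
T_interface = T_inner − Q·ΣR(inner→interface) = 190 − 522×0.2293

T ≈ 70.4 °C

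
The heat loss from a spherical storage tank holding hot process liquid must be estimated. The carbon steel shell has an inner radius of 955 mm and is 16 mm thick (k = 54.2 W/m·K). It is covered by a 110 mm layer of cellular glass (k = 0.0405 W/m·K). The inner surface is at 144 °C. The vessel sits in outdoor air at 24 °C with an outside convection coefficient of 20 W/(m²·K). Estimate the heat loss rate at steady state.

Spherical conduction: R = (1/r_in − 1/r_out)/(4πk) per layer; series-sum.
R_carbon steel shell = (1/0.955 − 1/0.971)/(4π×54.2) = 2.533×10^-5 K/W
R_cellular glass = (1/0.971 − 1/1.081)/(4π×0.0405) = 0.2059 K/W
R_outer film = 1/(h·4πr_o²) = 1/(20×4π×1.081²) = 0.003405 K/W
R_total = 0.2093 K/W
Q = ΔT/R_total = 120/0.2093

Q ≈ 573 W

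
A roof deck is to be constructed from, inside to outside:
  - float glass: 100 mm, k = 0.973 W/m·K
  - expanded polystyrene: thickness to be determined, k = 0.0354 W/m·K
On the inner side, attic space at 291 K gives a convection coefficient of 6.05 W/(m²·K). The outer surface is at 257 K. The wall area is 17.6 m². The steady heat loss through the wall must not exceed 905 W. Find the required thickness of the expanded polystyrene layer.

L ≈ 13.9 mm

Model the wall as resistances in series:
R_inner film = 1/(h_i·A) = 1/(6.05×17.6) = 0.009391 K/W
R_float glass = L/(kA) = 0.1/(0.973×17.6) = 0.005839 K/W
Sum of the known resistances R_other = 0.01523 K/W
Required total resistance R_tot = ΔT/Q_allow = 34/905 = 0.03757 K/W
R_expanded polystyrene = R_tot − R_other = 0.02234 K/W
L = R·k·A = 0.02234×0.0354×17.6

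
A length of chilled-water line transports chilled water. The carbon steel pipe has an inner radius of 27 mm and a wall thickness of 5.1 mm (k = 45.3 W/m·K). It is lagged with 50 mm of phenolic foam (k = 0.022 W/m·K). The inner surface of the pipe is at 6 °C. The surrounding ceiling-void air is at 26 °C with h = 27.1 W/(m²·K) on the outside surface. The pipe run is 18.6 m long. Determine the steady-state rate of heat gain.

Treating each annulus and film as a series resistance:
R_carbon steel pipe wall = ln(32.1/27)/(2π×45.3×18.6) = 3.268×10^-5 K/W
R_phenolic foam = ln(82.1/32.1)/(2π×0.022×18.6) = 0.3652 K/W
R_outer film = 1/(h_o·2πr_oL) = 1/(27.1×2π×0.0821×18.6) = 0.003846 K/W
R_total = 0.3691 K/W
Q = ΔT/R_total = 20/0.3691

Q ≈ 54.2 W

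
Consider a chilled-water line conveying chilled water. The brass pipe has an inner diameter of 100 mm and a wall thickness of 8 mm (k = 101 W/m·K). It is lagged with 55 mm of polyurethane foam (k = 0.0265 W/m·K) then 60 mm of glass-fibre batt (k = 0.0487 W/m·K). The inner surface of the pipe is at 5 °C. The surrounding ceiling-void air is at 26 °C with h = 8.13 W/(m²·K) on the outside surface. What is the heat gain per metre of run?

Radial resistances (cylindrical: R_cond = ln(r_o/r_i)/(2πkL), R_conv = 1/(h·2πrL)):
R_brass pipe wall = ln(58/50)/(2π×101×1) = 2.339×10^-4 K/W
R_polyurethane foam = ln(113/58)/(2π×0.0265×1) = 4.006 K/W
R_glass-fibre batt = ln(173/113)/(2π×0.0487×1) = 1.392 K/W
R_outer film = 1/(h_o·2πr_oL) = 1/(8.13×2π×0.173×1) = 0.1132 K/W
R_total = 5.511 K/W
Q = ΔT/R_total = 21/5.511

q′ ≈ 3.81 W/m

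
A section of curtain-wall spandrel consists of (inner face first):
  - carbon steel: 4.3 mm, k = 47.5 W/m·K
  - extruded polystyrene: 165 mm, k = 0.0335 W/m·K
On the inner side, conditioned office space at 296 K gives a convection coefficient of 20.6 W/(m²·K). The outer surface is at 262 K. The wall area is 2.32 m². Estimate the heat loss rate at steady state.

Q ≈ 15.9 W

Thermal resistances in series:
R_inner film = 1/(h_i·A) = 1/(20.6×2.32) = 0.02092 K/W
R_carbon steel = L/(kA) = 0.0043/(47.5×2.32) = 3.902×10^-5 K/W
R_extruded polystyrene = L/(kA) = 0.165/(0.0335×2.32) = 2.123 K/W
R_total = 2.144 K/W
Q = ΔT / R_total = 34 / 2.144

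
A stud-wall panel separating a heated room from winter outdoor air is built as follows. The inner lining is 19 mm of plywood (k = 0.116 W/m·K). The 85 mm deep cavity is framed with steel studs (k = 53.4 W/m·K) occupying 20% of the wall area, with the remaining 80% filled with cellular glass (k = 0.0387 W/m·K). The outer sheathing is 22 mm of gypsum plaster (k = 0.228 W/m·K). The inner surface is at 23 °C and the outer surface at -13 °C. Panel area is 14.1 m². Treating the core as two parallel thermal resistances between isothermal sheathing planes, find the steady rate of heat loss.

Q ≈ 1890 W

Sheathing layers in series; stud and cavity paths in parallel between them.
R_inner = 0.019/(0.116×14.1) = 0.01162 K/W
R_stud  = 0.085/(53.4×0.2×14.1) = 5.645×10^-4 K/W
R_cav   = 0.085/(0.0387×0.8×14.1) = 0.1947 K/W
1/R_core = 1/R_stud + 1/R_cav → R_core = 5.628×10^-4 K/W
R_outer = 0.022/(0.228×14.1) = 0.006843 K/W
R_total = 0.01902 K/W
Q = ΔT/R_total = 36/0.01902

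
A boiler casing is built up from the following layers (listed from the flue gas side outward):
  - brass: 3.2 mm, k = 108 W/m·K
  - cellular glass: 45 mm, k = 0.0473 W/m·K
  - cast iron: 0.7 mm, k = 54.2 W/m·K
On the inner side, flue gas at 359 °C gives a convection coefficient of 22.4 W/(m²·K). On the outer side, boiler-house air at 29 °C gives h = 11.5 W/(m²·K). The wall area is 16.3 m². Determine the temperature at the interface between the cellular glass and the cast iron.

Using the resistance-network approach (series):
R_inner film = 1/(h_i·A) = 1/(22.4×16.3) = 0.002739 K/W
R_brass = L/(kA) = 0.0032/(108×16.3) = 1.818×10^-6 K/W
R_cellular glass = L/(kA) = 0.045/(0.0473×16.3) = 0.05837 K/W
R_cast iron = L/(kA) = 0.0007/(54.2×16.3) = 7.923×10^-7 K/W
R_outer film = 1/(h_o·A) = 1/(11.5×16.3) = 0.005335 K/W
R_total = 0.06644 K/W;  Q = ΔT/R_total = 330/0.06644 = 4967 W
T_interface = T_inner − Q·ΣR(inner→interface) = 359 − 4970×0.06111

T ≈ 55.5 °C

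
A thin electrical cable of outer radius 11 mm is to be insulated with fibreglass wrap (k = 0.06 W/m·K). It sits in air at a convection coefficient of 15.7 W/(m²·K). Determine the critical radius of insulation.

For a cylinder r_cr = k/h = 0.06/15.7
r_cr = 3.82 mm; since the bare radius (11 mm) is above r_cr, any added insulation will reduce heat loss.

r_cr ≈ 3.82 mm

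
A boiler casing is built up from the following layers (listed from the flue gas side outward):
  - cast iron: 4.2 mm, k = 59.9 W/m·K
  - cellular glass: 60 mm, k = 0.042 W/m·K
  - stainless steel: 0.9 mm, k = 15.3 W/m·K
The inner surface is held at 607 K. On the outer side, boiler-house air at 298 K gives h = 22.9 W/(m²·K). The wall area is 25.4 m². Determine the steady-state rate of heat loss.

Thermal resistances in series:
R_cast iron = L/(kA) = 0.0042/(59.9×25.4) = 2.761×10^-6 K/W
R_cellular glass = L/(kA) = 0.06/(0.042×25.4) = 0.05624 K/W
R_stainless steel = L/(kA) = 0.0009/(15.3×25.4) = 2.316×10^-6 K/W
R_outer film = 1/(h_o·A) = 1/(22.9×25.4) = 0.001719 K/W
R_total = 0.05797 K/W
Q = ΔT / R_total = 309 / 0.05797

Q ≈ 5330 W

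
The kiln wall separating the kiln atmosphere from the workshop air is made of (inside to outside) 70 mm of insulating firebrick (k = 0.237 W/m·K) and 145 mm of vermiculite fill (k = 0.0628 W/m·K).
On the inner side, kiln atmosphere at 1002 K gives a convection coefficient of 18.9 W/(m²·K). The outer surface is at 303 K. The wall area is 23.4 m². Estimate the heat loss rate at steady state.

Treating each layer as a thermal resistance in series:
R_inner film = 1/(h_i·A) = 1/(18.9×23.4) = 0.002261 K/W
R_insulating firebrick = L/(kA) = 0.07/(0.237×23.4) = 0.01262 K/W
R_vermiculite fill = L/(kA) = 0.145/(0.0628×23.4) = 0.09867 K/W
R_total = 0.1136 K/W
Q = ΔT / R_total = 699 / 0.1136

Q ≈ 6160 W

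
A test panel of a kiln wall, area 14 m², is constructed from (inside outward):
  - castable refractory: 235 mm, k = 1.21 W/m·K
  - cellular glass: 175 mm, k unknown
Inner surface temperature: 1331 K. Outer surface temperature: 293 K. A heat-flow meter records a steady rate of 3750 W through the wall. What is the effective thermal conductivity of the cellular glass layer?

Treating each layer as a thermal resistance in series:
R_castable refractory = L/(kA) = 0.235/(1.21×14) = 0.01387 K/W
Sum of known resistances R_other = 0.01387 K/W
Total R = ΔT/Q = 1038/3750 = 0.2768 K/W
R_cellular glass = R_total − R_other = 0.2629 K/W
k = L/(R·A) = 0.175/(0.2629×14)

k ≈ 0.0475 W/(m·K)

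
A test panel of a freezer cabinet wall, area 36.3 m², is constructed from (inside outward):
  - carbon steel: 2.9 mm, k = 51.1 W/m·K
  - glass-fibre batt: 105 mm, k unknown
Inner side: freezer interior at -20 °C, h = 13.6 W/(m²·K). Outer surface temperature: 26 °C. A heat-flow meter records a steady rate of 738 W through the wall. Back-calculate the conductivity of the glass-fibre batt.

Using the resistance-network approach (series):
R_inner film = 1/(h_i·A) = 1/(13.6×36.3) = 0.002026 K/W
R_carbon steel = L/(kA) = 0.0029/(51.1×36.3) = 1.563×10^-6 K/W
Sum of known resistances R_other = 0.002027 K/W
Total R = ΔT/Q = 46/738 = 0.06233 K/W
R_glass-fibre batt = R_total − R_other = 0.0603 K/W
k = L/(R·A) = 0.105/(0.0603×36.3)

k ≈ 0.048 W/(m·K)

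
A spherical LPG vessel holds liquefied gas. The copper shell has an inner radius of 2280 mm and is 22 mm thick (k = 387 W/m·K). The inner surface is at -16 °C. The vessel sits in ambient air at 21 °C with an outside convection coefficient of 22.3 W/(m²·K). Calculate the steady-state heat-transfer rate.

Each spherical layer contributes R = (1/r_i − 1/r_o)/(4πk):
R_copper shell = (1/2.28 − 1/2.302)/(4π×387) = 8.619×10^-7 K/W
R_outer film = 1/(h·4πr_o²) = 1/(22.3×4π×2.302²) = 6.734×10^-4 K/W
R_total = 6.743×10^-4 K/W
Q = ΔT/R_total = 37/6.743×10^-4

Q ≈ 54900 W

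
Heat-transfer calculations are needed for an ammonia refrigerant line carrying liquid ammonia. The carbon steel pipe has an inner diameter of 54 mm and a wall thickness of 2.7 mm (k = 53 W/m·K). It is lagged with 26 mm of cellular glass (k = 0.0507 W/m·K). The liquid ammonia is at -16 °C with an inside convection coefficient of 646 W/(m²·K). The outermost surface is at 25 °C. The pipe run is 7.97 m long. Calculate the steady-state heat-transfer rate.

For a radial system each layer contributes R = ln(r_out/r_in)/(2πkL); films add R = 1/(hA).
R_inner film = 1/(h_i·2πr₁L) = 1/(646×2π×0.027×7.97) = 0.001145 K/W
R_carbon steel pipe wall = ln(29.7/27)/(2π×53×7.97) = 3.591×10^-5 K/W
R_cellular glass = ln(55.7/29.7)/(2π×0.0507×7.97) = 0.2477 K/W
R_total = 0.2489 K/W
Q = ΔT/R_total = 41/0.2489

Q ≈ 165 W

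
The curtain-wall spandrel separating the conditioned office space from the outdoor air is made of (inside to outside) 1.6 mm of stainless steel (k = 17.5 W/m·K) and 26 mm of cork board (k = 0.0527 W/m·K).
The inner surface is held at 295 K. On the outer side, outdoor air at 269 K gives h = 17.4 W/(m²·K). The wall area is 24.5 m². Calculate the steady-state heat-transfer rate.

Treating each layer as a thermal resistance in series:
R_stainless steel = L/(kA) = 0.0016/(17.5×24.5) = 3.732×10^-6 K/W
R_cork board = L/(kA) = 0.026/(0.0527×24.5) = 0.02014 K/W
R_outer film = 1/(h_o·A) = 1/(17.4×24.5) = 0.002346 K/W
R_total = 0.02249 K/W
Q = ΔT / R_total = 26 / 0.02249

Q ≈ 1160 W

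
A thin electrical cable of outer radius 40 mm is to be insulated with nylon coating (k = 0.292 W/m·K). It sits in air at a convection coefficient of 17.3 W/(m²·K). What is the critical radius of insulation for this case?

For a cylinder r_cr = k/h = 0.292/17.3
r_cr = 16.9 mm; since the bare radius (40 mm) is above r_cr, any added insulation will reduce heat loss.

r_cr ≈ 16.9 mm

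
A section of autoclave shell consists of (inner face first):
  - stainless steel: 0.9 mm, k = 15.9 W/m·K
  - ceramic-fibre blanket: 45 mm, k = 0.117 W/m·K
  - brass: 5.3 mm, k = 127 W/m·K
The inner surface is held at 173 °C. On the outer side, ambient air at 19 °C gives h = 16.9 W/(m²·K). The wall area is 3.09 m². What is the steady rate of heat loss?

Q ≈ 1070 W

Using the resistance-network approach (series):
R_stainless steel = L/(kA) = 0.0009/(15.9×3.09) = 1.832×10^-5 K/W
R_ceramic-fibre blanket = L/(kA) = 0.045/(0.117×3.09) = 0.1245 K/W
R_brass = L/(kA) = 0.0053/(127×3.09) = 1.351×10^-5 K/W
R_outer film = 1/(h_o·A) = 1/(16.9×3.09) = 0.01915 K/W
R_total = 0.1437 K/W
Q = ΔT / R_total = 154 / 0.1437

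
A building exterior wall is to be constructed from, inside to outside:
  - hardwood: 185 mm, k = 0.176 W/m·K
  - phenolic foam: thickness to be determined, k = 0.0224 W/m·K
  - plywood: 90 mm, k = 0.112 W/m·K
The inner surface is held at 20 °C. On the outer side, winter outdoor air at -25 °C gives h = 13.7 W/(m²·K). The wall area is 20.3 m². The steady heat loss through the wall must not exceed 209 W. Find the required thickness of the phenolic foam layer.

L ≈ 54.7 mm

Thermal resistances in series:
R_hardwood = L/(kA) = 0.185/(0.176×20.3) = 0.05178 K/W
R_plywood = L/(kA) = 0.09/(0.112×20.3) = 0.03958 K/W
R_outer film = 1/(h_o·A) = 1/(13.7×20.3) = 0.003596 K/W
Sum of the known resistances R_other = 0.09496 K/W
Required total resistance R_tot = ΔT/Q_allow = 45/209 = 0.2153 K/W
R_phenolic foam = R_tot − R_other = 0.1204 K/W
L = R·k·A = 0.1204×0.0224×20.3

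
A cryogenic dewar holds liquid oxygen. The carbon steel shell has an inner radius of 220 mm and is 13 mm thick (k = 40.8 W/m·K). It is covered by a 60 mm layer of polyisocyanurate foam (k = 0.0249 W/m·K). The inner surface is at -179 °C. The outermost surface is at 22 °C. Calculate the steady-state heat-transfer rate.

Q ≈ 71.5 W

For a spherical shell R = (1/r₁ − 1/r₂)/(4πk); film R = 1/(h·4πr²). In series:
R_carbon steel shell = (1/0.22 − 1/0.233)/(4π×40.8) = 4.946×10^-4 K/W
R_polyisocyanurate foam = (1/0.233 − 1/0.293)/(4π×0.0249) = 2.809 K/W
R_total = 2.809 K/W
Q = ΔT/R_total = 201/2.809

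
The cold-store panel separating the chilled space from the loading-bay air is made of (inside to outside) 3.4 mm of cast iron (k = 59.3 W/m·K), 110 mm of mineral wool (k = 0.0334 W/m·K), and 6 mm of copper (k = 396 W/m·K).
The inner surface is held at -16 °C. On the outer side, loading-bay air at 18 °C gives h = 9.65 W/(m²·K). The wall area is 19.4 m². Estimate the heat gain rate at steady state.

Thermal resistances in series:
R_cast iron = L/(kA) = 0.0034/(59.3×19.4) = 2.955×10^-6 K/W
R_mineral wool = L/(kA) = 0.11/(0.0334×19.4) = 0.1698 K/W
R_copper = L/(kA) = 0.006/(396×19.4) = 7.81×10^-7 K/W
R_outer film = 1/(h_o·A) = 1/(9.65×19.4) = 0.005342 K/W
R_total = 0.1751 K/W
Q = ΔT / R_total = 34 / 0.1751

Q ≈ 194 W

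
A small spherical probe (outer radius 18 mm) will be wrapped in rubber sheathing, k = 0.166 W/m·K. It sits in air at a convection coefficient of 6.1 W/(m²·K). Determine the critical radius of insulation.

r_cr ≈ 54.4 mm

For a sphere r_cr = 2k/h = 2×0.166/6.1
r_cr = 54.4 mm; since the bare radius (18 mm) is below r_cr, adding a thin layer of insulation will *increase* heat loss.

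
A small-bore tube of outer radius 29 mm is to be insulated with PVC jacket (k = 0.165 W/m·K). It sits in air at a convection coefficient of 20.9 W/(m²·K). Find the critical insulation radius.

r_cr ≈ 7.89 mm

For a cylinder r_cr = k/h = 0.165/20.9
r_cr = 7.89 mm; since the bare radius (29 mm) is above r_cr, any added insulation will reduce heat loss.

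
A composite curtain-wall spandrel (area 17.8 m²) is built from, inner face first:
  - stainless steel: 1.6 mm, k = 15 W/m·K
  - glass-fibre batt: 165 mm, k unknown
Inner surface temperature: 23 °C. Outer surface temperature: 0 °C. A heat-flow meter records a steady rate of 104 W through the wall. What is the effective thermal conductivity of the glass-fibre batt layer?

k ≈ 0.0419 W/(m·K)

Thermal resistances in series:
R_stainless steel = L/(kA) = 0.0016/(15×17.8) = 5.993×10^-6 K/W
Sum of known resistances R_other = 5.993×10^-6 K/W
Total R = ΔT/Q = 23/104 = 0.2212 K/W
R_glass-fibre batt = R_total − R_other = 0.2211 K/W
k = L/(R·A) = 0.165/(0.2211×17.8)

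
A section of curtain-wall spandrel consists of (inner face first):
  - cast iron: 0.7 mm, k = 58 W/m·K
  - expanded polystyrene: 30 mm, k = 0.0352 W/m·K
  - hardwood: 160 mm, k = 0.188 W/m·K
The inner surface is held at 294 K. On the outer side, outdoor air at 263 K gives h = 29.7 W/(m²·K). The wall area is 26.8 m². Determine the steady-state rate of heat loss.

Q ≈ 478 W

Series thermal resistances:
R_cast iron = L/(kA) = 0.0007/(58×26.8) = 4.503×10^-7 K/W
R_expanded polystyrene = L/(kA) = 0.03/(0.0352×26.8) = 0.0318 K/W
R_hardwood = L/(kA) = 0.16/(0.188×26.8) = 0.03176 K/W
R_outer film = 1/(h_o·A) = 1/(29.7×26.8) = 0.001256 K/W
R_total = 0.06481 K/W
Q = ΔT / R_total = 31 / 0.06481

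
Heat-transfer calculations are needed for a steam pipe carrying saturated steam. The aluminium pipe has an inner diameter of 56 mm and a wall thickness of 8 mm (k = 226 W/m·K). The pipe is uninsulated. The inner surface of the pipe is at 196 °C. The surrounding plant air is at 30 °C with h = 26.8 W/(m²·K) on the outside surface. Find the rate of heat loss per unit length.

q′ ≈ 1010 W/m

For a radial system each layer contributes R = ln(r_out/r_in)/(2πkL); films add R = 1/(hA).
R_aluminium pipe wall = ln(36/28)/(2π×226×1) = 1.77×10^-4 K/W
R_outer film = 1/(h_o·2πr_oL) = 1/(26.8×2π×0.036×1) = 0.165 K/W
R_total = 0.1651 K/W
Q = ΔT/R_total = 166/0.1651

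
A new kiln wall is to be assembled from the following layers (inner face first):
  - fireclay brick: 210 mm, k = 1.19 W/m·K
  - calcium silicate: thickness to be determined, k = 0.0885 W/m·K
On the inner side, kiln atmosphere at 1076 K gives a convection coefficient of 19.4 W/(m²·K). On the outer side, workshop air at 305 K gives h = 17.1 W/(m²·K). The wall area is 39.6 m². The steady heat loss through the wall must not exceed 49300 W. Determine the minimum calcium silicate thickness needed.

Thermal resistances in series:
R_inner film = 1/(h_i·A) = 1/(19.4×39.6) = 0.001302 K/W
R_fireclay brick = L/(kA) = 0.21/(1.19×39.6) = 0.004456 K/W
R_outer film = 1/(h_o·A) = 1/(17.1×39.6) = 0.001477 K/W
Sum of the known resistances R_other = 0.007235 K/W
Required total resistance R_tot = ΔT/Q_allow = 771/49300 = 0.01564 K/W
R_calcium silicate = R_tot − R_other = 0.008404 K/W
L = R·k·A = 0.008404×0.0885×39.6

L ≈ 29.5 mm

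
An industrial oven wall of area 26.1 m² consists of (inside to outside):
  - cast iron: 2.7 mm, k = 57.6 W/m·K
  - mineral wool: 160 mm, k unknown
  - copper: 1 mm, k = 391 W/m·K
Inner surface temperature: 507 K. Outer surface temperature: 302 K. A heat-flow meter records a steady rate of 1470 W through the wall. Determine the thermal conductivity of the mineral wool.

Model the wall as resistances in series:
R_cast iron = L/(kA) = 0.0027/(57.6×26.1) = 1.796×10^-6 K/W
R_copper = L/(kA) = 0.001/(391×26.1) = 9.799×10^-8 K/W
Sum of known resistances R_other = 1.894×10^-6 K/W
Total R = ΔT/Q = 205/1470 = 0.1395 K/W
R_mineral wool = R_total − R_other = 0.1395 K/W
k = L/(R·A) = 0.16/(0.1395×26.1)

k ≈ 0.044 W/(m·K)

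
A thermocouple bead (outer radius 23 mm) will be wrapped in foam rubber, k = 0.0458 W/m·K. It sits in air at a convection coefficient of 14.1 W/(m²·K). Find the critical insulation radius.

r_cr ≈ 6.5 mm

For a sphere r_cr = 2k/h = 2×0.0458/14.1
r_cr = 6.5 mm; since the bare radius (23 mm) is above r_cr, any added insulation will reduce heat loss.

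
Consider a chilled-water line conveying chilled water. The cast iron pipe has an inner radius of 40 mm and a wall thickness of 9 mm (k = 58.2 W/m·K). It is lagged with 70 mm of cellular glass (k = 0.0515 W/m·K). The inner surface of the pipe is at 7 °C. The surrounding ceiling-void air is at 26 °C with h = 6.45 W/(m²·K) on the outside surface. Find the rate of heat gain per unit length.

q′ ≈ 6.44 W/m

Radial resistances (cylindrical: R_cond = ln(r_o/r_i)/(2πkL), R_conv = 1/(h·2πrL)):
R_cast iron pipe wall = ln(49/40)/(2π×58.2×1) = 5.55×10^-4 K/W
R_cellular glass = ln(119/49)/(2π×0.0515×1) = 2.742 K/W
R_outer film = 1/(h_o·2πr_oL) = 1/(6.45×2π×0.119×1) = 0.2074 K/W
R_total = 2.95 K/W
Q = ΔT/R_total = 19/2.95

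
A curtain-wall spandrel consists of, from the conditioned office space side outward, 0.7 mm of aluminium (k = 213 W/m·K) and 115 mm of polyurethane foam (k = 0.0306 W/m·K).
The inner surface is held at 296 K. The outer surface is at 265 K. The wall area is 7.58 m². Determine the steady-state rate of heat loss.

Q ≈ 62.5 W

Treating each layer as a thermal resistance in series:
R_aluminium = L/(kA) = 0.0007/(213×7.58) = 4.336×10^-7 K/W
R_polyurethane foam = L/(kA) = 0.115/(0.0306×7.58) = 0.4958 K/W
R_total = 0.4958 K/W
Q = ΔT / R_total = 31 / 0.4958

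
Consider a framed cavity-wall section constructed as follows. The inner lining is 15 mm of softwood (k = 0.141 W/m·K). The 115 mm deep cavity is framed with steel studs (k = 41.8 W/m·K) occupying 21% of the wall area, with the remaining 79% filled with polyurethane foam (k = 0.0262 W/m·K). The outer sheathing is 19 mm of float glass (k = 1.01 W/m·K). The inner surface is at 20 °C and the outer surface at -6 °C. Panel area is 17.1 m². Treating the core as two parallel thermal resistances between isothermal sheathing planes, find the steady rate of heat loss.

Q ≈ 3220 W

Sheathing layers in series; stud and cavity paths in parallel between them.
R_inner = 0.015/(0.141×17.1) = 0.006221 K/W
R_stud  = 0.115/(41.8×0.21×17.1) = 7.661×10^-4 K/W
R_cav   = 0.115/(0.0262×0.79×17.1) = 0.3249 K/W
1/R_core = 1/R_stud + 1/R_cav → R_core = 7.643×10^-4 K/W
R_outer = 0.019/(1.01×17.1) = 0.0011 K/W
R_total = 0.008086 K/W
Q = ΔT/R_total = 26/0.008086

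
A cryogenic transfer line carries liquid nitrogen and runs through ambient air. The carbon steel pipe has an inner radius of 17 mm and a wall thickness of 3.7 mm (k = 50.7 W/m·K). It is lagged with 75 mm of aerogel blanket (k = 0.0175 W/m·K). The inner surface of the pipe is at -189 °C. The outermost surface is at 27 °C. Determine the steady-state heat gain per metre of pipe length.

Cylindrical conduction, so R = ln(r₂/r₁)/(2πkL) per layer, in series:
R_carbon steel pipe wall = ln(20.7/17)/(2π×50.7×1) = 6.182×10^-4 K/W
R_aerogel blanket = ln(95.7/20.7)/(2π×0.0175×1) = 13.92 K/W
R_total = 13.93 K/W
Q = ΔT/R_total = 216/13.93

q′ ≈ 15.5 W/m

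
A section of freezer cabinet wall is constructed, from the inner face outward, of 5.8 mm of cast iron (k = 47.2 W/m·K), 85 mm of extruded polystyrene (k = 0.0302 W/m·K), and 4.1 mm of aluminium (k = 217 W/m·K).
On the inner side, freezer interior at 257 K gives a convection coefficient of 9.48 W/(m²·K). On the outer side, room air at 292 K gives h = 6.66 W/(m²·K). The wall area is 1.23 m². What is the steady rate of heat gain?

Model the wall as resistances in series:
R_inner film = 1/(h_i·A) = 1/(9.48×1.23) = 0.08576 K/W
R_cast iron = L/(kA) = 0.0058/(47.2×1.23) = 9.99×10^-5 K/W
R_extruded polystyrene = L/(kA) = 0.085/(0.0302×1.23) = 2.288 K/W
R_aluminium = L/(kA) = 0.0041/(217×1.23) = 1.536×10^-5 K/W
R_outer film = 1/(h_o·A) = 1/(6.66×1.23) = 0.1221 K/W
R_total = 2.496 K/W
Q = ΔT / R_total = 35 / 2.496

Q ≈ 14 W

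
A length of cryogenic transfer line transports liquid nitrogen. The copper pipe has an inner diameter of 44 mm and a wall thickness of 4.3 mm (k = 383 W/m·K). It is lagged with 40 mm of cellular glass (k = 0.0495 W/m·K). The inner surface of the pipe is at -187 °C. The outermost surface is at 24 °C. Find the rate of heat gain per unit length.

Per-layer cylindrical resistances, series-summed:
R_copper pipe wall = ln(26.3/22)/(2π×383×1) = 7.419×10^-5 K/W
R_cellular glass = ln(66.3/26.3)/(2π×0.0495×1) = 2.973 K/W
R_total = 2.973 K/W
Q = ΔT/R_total = 211/2.973

q′ ≈ 71 W/m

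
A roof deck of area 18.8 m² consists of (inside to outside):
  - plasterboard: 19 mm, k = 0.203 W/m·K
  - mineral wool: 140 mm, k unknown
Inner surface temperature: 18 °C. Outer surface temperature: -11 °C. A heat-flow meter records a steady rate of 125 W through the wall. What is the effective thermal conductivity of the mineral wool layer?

Treating each layer as a thermal resistance in series:
R_plasterboard = L/(kA) = 0.019/(0.203×18.8) = 0.004979 K/W
Sum of known resistances R_other = 0.004979 K/W
Total R = ΔT/Q = 29/125 = 0.232 K/W
R_mineral wool = R_total − R_other = 0.227 K/W
k = L/(R·A) = 0.14/(0.227×18.8)

k ≈ 0.0328 W/(m·K)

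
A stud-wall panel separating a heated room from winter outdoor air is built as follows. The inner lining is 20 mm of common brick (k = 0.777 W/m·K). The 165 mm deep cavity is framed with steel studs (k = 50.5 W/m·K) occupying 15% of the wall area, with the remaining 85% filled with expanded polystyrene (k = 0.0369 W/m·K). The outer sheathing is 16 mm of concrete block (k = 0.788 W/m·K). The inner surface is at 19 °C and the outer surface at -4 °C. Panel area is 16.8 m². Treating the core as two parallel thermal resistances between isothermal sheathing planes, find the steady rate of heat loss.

Sheathing layers in series; stud and cavity paths in parallel between them.
R_inner = 0.02/(0.777×16.8) = 0.001532 K/W
R_stud  = 0.165/(50.5×0.15×16.8) = 0.001297 K/W
R_cav   = 0.165/(0.0369×0.85×16.8) = 0.3131 K/W
1/R_core = 1/R_stud + 1/R_cav → R_core = 0.001291 K/W
R_outer = 0.016/(0.788×16.8) = 0.001209 K/W
R_total = 0.004032 K/W
Q = ΔT/R_total = 23/0.004032

Q ≈ 5700 W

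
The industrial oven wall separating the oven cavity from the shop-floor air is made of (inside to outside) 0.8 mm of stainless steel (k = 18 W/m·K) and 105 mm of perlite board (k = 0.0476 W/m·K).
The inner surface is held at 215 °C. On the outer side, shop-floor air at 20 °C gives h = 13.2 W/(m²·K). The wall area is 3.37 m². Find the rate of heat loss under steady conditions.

Series thermal resistances:
R_stainless steel = L/(kA) = 0.0008/(18×3.37) = 1.319×10^-5 K/W
R_perlite board = L/(kA) = 0.105/(0.0476×3.37) = 0.6546 K/W
R_outer film = 1/(h_o·A) = 1/(13.2×3.37) = 0.02248 K/W
R_total = 0.6771 K/W
Q = ΔT / R_total = 195 / 0.6771

Q ≈ 288 W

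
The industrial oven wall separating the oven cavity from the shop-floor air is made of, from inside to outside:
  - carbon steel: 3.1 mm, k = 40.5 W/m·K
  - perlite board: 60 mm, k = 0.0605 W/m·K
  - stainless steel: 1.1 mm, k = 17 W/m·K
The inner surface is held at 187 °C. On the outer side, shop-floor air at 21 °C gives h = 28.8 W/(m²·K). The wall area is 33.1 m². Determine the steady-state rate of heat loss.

Q ≈ 5350 W

Series thermal resistances:
R_carbon steel = L/(kA) = 0.0031/(40.5×33.1) = 2.312×10^-6 K/W
R_perlite board = L/(kA) = 0.06/(0.0605×33.1) = 0.02996 K/W
R_stainless steel = L/(kA) = 0.0011/(17×33.1) = 1.955×10^-6 K/W
R_outer film = 1/(h_o·A) = 1/(28.8×33.1) = 0.001049 K/W
R_total = 0.03102 K/W
Q = ΔT / R_total = 166 / 0.03102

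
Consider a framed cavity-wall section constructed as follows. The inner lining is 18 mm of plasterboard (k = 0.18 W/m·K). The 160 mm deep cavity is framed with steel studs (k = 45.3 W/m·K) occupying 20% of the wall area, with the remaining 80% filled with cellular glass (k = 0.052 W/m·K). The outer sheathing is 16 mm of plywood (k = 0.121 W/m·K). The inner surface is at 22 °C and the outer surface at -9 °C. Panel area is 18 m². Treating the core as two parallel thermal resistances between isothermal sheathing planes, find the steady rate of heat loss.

Sheathing layers in series; stud and cavity paths in parallel between them.
R_inner = 0.018/(0.18×18) = 0.005556 K/W
R_stud  = 0.16/(45.3×0.2×18) = 9.811×10^-4 K/W
R_cav   = 0.16/(0.052×0.8×18) = 0.2137 K/W
1/R_core = 1/R_stud + 1/R_cav → R_core = 9.766×10^-4 K/W
R_outer = 0.016/(0.121×18) = 0.007346 K/W
R_total = 0.01388 K/W
Q = ΔT/R_total = 31/0.01388

Q ≈ 2230 W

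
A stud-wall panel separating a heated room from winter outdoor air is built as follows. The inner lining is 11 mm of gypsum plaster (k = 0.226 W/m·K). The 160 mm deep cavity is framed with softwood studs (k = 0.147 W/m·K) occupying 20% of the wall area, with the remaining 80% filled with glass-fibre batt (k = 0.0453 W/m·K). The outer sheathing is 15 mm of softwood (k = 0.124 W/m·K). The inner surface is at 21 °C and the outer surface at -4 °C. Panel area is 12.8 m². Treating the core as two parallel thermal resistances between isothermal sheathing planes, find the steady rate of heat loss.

Q ≈ 123 W

Sheathing layers in series; stud and cavity paths in parallel between them.
R_inner = 0.011/(0.226×12.8) = 0.003803 K/W
R_stud  = 0.16/(0.147×0.2×12.8) = 0.4252 K/W
R_cav   = 0.16/(0.0453×0.8×12.8) = 0.3449 K/W
1/R_core = 1/R_stud + 1/R_cav → R_core = 0.1904 K/W
R_outer = 0.015/(0.124×12.8) = 0.009451 K/W
R_total = 0.2037 K/W
Q = ΔT/R_total = 25/0.2037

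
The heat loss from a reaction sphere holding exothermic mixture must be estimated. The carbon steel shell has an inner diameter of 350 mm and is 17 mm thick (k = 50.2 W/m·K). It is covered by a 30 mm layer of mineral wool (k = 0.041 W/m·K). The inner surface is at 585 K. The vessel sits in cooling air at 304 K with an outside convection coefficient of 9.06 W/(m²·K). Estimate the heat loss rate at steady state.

Q ≈ 182 W

Spherical conduction: R = (1/r_in − 1/r_out)/(4πk) per layer; series-sum.
R_carbon steel shell = (1/0.175 − 1/0.192)/(4π×50.2) = 8.02×10^-4 K/W
R_mineral wool = (1/0.192 − 1/0.222)/(4π×0.041) = 1.366 K/W
R_outer film = 1/(h·4πr_o²) = 1/(9.06×4π×0.222²) = 0.1782 K/W
R_total = 1.545 K/W
Q = ΔT/R_total = 281/1.545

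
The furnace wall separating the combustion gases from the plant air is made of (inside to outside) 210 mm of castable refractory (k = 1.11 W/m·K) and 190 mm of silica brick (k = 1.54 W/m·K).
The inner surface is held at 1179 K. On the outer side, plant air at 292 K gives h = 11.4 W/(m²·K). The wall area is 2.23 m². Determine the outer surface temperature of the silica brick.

Treating each layer as a thermal resistance in series:
R_castable refractory = L/(kA) = 0.21/(1.11×2.23) = 0.08484 K/W
R_silica brick = L/(kA) = 0.19/(1.54×2.23) = 0.05533 K/W
R_outer film = 1/(h_o·A) = 1/(11.4×2.23) = 0.03934 K/W
R_total = 0.1795 K/W;  Q = ΔT/R_total = 887/0.1795 = 4942 W
T_interface = T_inner − Q·ΣR(inner→interface) = 1179 − 4940×0.1402

T ≈ 486 K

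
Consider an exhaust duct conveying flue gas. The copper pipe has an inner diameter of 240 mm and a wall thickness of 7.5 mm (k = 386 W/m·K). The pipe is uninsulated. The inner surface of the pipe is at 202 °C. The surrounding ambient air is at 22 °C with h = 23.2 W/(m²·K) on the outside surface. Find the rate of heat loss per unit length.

Cylindrical conduction, so R = ln(r₂/r₁)/(2πkL) per layer, in series:
R_copper pipe wall = ln(127.5/120)/(2π×386×1) = 2.5×10^-5 K/W
R_outer film = 1/(h_o·2πr_oL) = 1/(23.2×2π×0.1275×1) = 0.0538 K/W
R_total = 0.05383 K/W
Q = ΔT/R_total = 180/0.05383

q′ ≈ 3340 W/m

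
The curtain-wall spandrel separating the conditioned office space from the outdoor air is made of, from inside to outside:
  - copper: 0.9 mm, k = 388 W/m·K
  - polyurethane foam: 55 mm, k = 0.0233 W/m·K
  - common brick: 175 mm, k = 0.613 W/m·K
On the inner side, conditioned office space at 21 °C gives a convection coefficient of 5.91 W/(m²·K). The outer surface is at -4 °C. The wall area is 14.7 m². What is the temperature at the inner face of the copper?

Model the wall as resistances in series:
R_inner film = 1/(h_i·A) = 1/(5.91×14.7) = 0.01151 K/W
R_copper = L/(kA) = 0.0009/(388×14.7) = 1.578×10^-7 K/W
R_polyurethane foam = L/(kA) = 0.055/(0.0233×14.7) = 0.1606 K/W
R_common brick = L/(kA) = 0.175/(0.613×14.7) = 0.01942 K/W
R_total = 0.1915 K/W;  Q = ΔT/R_total = 25/0.1915 = 130.5 W
T_interface = T_inner − Q·ΣR(inner→interface) = 21 − 131×0.01151

T ≈ 19.5 °C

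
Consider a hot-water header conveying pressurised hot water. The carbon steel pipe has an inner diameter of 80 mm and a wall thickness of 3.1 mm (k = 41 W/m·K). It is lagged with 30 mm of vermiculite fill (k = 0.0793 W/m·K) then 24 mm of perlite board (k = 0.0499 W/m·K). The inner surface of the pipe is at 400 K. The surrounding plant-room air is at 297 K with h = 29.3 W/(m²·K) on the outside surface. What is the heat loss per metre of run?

q′ ≈ 50.9 W/m

Radial resistances (cylindrical: R_cond = ln(r_o/r_i)/(2πkL), R_conv = 1/(h·2πrL)):
R_carbon steel pipe wall = ln(43.1/40)/(2π×41×1) = 2.898×10^-4 K/W
R_vermiculite fill = ln(73.1/43.1)/(2π×0.0793×1) = 1.06 K/W
R_perlite board = ln(97.1/73.1)/(2π×0.0499×1) = 0.9055 K/W
R_outer film = 1/(h_o·2πr_oL) = 1/(29.3×2π×0.0971×1) = 0.05594 K/W
R_total = 2.022 K/W
Q = ΔT/R_total = 103/2.022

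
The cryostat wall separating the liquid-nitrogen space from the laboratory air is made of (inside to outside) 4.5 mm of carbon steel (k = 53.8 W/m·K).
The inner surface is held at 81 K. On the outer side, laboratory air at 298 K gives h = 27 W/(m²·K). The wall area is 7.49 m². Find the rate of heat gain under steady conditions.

Thermal resistances in series:
R_carbon steel = L/(kA) = 0.0045/(53.8×7.49) = 1.117×10^-5 K/W
R_outer film = 1/(h_o·A) = 1/(27×7.49) = 0.004945 K/W
R_total = 0.004956 K/W
Q = ΔT / R_total = 217 / 0.004956

Q ≈ 43800 W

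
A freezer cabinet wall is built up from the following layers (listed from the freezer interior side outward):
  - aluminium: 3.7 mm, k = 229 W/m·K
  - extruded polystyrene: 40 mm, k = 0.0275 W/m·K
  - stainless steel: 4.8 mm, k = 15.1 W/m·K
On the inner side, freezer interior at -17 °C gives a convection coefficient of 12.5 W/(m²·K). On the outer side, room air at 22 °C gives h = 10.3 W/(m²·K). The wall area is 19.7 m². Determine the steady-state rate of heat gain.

Series thermal resistances:
R_inner film = 1/(h_i·A) = 1/(12.5×19.7) = 0.004061 K/W
R_aluminium = L/(kA) = 0.0037/(229×19.7) = 8.202×10^-7 K/W
R_extruded polystyrene = L/(kA) = 0.04/(0.0275×19.7) = 0.07383 K/W
R_stainless steel = L/(kA) = 0.0048/(15.1×19.7) = 1.614×10^-5 K/W
R_outer film = 1/(h_o·A) = 1/(10.3×19.7) = 0.004928 K/W
R_total = 0.08284 K/W
Q = ΔT / R_total = 39 / 0.08284

Q ≈ 471 W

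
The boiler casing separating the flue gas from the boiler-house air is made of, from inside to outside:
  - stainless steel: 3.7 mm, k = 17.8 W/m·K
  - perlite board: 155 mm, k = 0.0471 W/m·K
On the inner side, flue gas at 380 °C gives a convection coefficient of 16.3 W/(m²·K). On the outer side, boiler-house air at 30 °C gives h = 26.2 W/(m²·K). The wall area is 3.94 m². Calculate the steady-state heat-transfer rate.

Treating each layer as a thermal resistance in series:
R_inner film = 1/(h_i·A) = 1/(16.3×3.94) = 0.01557 K/W
R_stainless steel = L/(kA) = 0.0037/(17.8×3.94) = 5.276×10^-5 K/W
R_perlite board = L/(kA) = 0.155/(0.0471×3.94) = 0.8352 K/W
R_outer film = 1/(h_o·A) = 1/(26.2×3.94) = 0.009687 K/W
R_total = 0.8606 K/W
Q = ΔT / R_total = 350 / 0.8606

Q ≈ 407 W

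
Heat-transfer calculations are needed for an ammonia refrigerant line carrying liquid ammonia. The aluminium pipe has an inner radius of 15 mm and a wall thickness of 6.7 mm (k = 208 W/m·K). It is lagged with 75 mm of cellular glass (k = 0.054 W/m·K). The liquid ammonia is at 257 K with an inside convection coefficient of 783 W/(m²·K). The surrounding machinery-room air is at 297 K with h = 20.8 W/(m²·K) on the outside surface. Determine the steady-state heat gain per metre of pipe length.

q′ ≈ 8.89 W/m

Cylindrical conduction, so R = ln(r₂/r₁)/(2πkL) per layer, in series:
R_inner film = 1/(h_i·2πr₁L) = 1/(783×2π×0.015×1) = 0.01355 K/W
R_aluminium pipe wall = ln(21.7/15)/(2π×208×1) = 2.825×10^-4 K/W
R_cellular glass = ln(96.7/21.7)/(2π×0.054×1) = 4.404 K/W
R_outer film = 1/(h_o·2πr_oL) = 1/(20.8×2π×0.0967×1) = 0.07913 K/W
R_total = 4.497 K/W
Q = ΔT/R_total = 40/4.497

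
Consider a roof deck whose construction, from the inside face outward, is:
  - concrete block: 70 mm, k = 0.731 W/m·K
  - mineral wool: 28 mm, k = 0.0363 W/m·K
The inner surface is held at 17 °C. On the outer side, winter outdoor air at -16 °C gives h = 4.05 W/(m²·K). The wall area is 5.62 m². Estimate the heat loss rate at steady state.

Series thermal resistances:
R_concrete block = L/(kA) = 0.07/(0.731×5.62) = 0.01704 K/W
R_mineral wool = L/(kA) = 0.028/(0.0363×5.62) = 0.1373 K/W
R_outer film = 1/(h_o·A) = 1/(4.05×5.62) = 0.04393 K/W
R_total = 0.1982 K/W
Q = ΔT / R_total = 33 / 0.1982

Q ≈ 166 W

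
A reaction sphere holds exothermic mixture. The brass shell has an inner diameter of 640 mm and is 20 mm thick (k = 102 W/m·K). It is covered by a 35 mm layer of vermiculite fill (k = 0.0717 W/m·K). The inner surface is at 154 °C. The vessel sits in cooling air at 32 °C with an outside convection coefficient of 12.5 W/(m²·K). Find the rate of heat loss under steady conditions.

Q ≈ 348 W

For a spherical shell R = (1/r₁ − 1/r₂)/(4πk); film R = 1/(h·4πr²). In series:
R_brass shell = (1/0.32 − 1/0.34)/(4π×102) = 1.434×10^-4 K/W
R_vermiculite fill = (1/0.34 − 1/0.375)/(4π×0.0717) = 0.3047 K/W
R_outer film = 1/(h·4πr_o²) = 1/(12.5×4π×0.375²) = 0.04527 K/W
R_total = 0.3501 K/W
Q = ΔT/R_total = 122/0.3501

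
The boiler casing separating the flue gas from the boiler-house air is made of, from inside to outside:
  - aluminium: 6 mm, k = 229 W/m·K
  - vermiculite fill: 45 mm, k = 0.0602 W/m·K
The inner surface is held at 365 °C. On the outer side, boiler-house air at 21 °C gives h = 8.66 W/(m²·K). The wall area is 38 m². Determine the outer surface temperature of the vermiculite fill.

T ≈ 67 °C

Thermal resistances in series:
R_aluminium = L/(kA) = 0.006/(229×38) = 6.895×10^-7 K/W
R_vermiculite fill = L/(kA) = 0.045/(0.0602×38) = 0.01967 K/W
R_outer film = 1/(h_o·A) = 1/(8.66×38) = 0.003039 K/W
R_total = 0.02271 K/W;  Q = ΔT/R_total = 344/0.02271 = 15150 W
T_interface = T_inner − Q·ΣR(inner→interface) = 365 − 15100×0.01967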